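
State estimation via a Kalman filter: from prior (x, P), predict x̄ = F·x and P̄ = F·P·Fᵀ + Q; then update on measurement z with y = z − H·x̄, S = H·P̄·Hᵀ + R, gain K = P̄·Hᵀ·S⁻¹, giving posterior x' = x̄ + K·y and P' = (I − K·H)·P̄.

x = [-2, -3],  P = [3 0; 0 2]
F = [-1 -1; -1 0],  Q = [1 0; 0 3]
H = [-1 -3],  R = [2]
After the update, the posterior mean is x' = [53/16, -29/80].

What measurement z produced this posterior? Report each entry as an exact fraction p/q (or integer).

z = [-2]

x̄ = F·x = [5, 2]
P̄ = F·P·Fᵀ + Q = [6 3; 3 6]
S = H·P̄·Hᵀ + R = [80]
K = P̄·Hᵀ·S⁻¹ = [-3/16; -21/80]
x' − x̄ = [-27/16, -189/80] = K·y
y = (KᵀK)⁻¹·Kᵀ·(x' − x̄) = [9]
z = y + H·x̄ = [9] + [-11] = [-2]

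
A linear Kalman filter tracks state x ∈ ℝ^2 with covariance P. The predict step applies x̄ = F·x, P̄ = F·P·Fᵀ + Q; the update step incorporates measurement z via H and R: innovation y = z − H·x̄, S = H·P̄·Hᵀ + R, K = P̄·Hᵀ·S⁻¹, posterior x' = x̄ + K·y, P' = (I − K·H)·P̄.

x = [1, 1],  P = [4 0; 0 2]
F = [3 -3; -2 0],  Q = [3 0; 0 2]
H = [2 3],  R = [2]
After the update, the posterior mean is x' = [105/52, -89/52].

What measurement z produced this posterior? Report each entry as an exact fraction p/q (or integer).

x̄ = F·x = [0, -2]
P̄ = F·P·Fᵀ + Q = [57 -24; -24 18]
S = H·P̄·Hᵀ + R = [104]
K = P̄·Hᵀ·S⁻¹ = [21/52; 3/52]
x' − x̄ = [105/52, 15/52] = K·y
y = (KᵀK)⁻¹·Kᵀ·(x' − x̄) = [5]
z = y + H·x̄ = [5] + [-6] = [-1]

z = [-1]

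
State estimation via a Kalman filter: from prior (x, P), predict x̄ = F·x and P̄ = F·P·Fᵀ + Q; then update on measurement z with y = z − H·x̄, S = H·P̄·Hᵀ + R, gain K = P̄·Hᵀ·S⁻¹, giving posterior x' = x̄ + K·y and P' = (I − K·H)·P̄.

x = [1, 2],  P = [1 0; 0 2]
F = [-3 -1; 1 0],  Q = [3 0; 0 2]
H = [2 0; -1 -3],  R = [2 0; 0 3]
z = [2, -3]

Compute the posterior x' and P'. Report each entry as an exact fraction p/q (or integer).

x' = [573/704, 107/176]
P' = [339/704 -27/176; -27/176 15/44]

x̄ = F·x = [-5, 1]
P̄ = F·P·Fᵀ + Q = [14 -3; -3 3]
y = z − H·x̄ = [12, -5]
S = H·P̄·Hᵀ + R = [58 -10; -10 26]
K = P̄·Hᵀ·S⁻¹ = [339/704 -5/704; -27/176 -51/176]
x' = x̄ + K·y = [573/704, 107/176]
P' = (I − K·H)·P̄ = [339/704 -27/176; -27/176 15/44]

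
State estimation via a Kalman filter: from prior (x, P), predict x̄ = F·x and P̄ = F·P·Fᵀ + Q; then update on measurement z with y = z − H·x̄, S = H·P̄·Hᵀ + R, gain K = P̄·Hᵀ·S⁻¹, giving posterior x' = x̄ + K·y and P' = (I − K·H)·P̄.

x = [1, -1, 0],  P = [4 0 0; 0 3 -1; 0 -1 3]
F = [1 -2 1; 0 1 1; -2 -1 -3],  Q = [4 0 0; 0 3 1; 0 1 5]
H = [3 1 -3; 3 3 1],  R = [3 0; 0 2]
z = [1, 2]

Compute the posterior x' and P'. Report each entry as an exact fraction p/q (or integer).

x̄ = F·x = [3, -1, -1]
P̄ = F·P·Fᵀ + Q = [27 -2 -16; -2 7 -7; -16 -7 45]
y = z − H·x̄ = [-10, -3]
S = H·P̄·Hᵀ + R = [976 257; 257 179]
K = P̄·Hᵀ·S⁻¹ = [1514/21731 4989/21731; 1882/108655 2154/108655; -27842/108655 25406/108655]
x' = x̄ + K·y = [35086/21731, -133937/108655, 93547/108655]
P' = (I − K·H)·P̄ = [100108/21731 -116682/21731 59700/21731; -116682/21731 701949/108655 -351309/108655; 59700/21731 -351309/108655 209239/108655]

x' = [35086/21731, -133937/108655, 93547/108655]
P' = [100108/21731 -116682/21731 59700/21731; -116682/21731 701949/108655 -351309/108655; 59700/21731 -351309/108655 209239/108655]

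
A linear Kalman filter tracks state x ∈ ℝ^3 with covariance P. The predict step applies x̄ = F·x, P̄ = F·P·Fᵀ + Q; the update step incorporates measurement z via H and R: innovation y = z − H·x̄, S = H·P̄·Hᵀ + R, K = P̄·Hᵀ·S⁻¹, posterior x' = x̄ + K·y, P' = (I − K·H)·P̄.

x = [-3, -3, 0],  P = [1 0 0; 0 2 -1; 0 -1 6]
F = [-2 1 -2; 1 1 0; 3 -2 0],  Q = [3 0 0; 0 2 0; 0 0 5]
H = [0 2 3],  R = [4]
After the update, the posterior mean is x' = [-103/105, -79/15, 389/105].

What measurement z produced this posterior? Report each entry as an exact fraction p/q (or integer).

x̄ = F·x = [3, -6, -3]
P̄ = F·P·Fᵀ + Q = [37 2 -14; 2 5 -1; -14 -1 22]
S = H·P̄·Hᵀ + R = [210]
K = P̄·Hᵀ·S⁻¹ = [-19/105; 1/30; 32/105]
x' − x̄ = [-418/105, 11/15, 704/105] = K·y
y = (KᵀK)⁻¹·Kᵀ·(x' − x̄) = [22]
z = y + H·x̄ = [22] + [-21] = [1]

z = [1]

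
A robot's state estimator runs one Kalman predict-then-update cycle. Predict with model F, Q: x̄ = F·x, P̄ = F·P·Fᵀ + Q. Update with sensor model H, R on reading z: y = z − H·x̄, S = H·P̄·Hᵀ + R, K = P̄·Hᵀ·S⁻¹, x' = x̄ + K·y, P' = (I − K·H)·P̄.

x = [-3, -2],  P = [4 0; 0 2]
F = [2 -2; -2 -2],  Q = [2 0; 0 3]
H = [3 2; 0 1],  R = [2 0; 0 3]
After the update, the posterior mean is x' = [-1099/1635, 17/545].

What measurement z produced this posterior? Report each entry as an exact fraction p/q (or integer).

x̄ = F·x = [-2, 10]
P̄ = F·P·Fᵀ + Q = [26 -8; -8 27]
S = H·P̄·Hᵀ + R = [248 30; 30 30]
K = P̄·Hᵀ·S⁻¹ = [35/109 -961/1635; 3/218 483/545]
x' − x̄ = [2171/1635, -5433/545] = K·y
y = (KᵀK)⁻¹·Kᵀ·(x' − x̄) = [-16, -11]
z = y + H·x̄ = [-16, -11] + [14, 10] = [-2, -1]

z = [-2, -1]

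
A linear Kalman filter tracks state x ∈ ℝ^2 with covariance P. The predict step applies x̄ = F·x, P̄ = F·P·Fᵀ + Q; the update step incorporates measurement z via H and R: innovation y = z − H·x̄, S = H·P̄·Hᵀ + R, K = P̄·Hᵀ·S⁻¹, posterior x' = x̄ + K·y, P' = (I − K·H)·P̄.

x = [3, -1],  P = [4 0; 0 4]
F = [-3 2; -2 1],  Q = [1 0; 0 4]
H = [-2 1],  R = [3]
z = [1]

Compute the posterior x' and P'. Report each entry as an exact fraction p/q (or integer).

x̄ = F·x = [-11, -7]
P̄ = F·P·Fᵀ + Q = [53 32; 32 24]
y = z − H·x̄ = [-14]
S = H·P̄·Hᵀ + R = [111]
K = P̄·Hᵀ·S⁻¹ = [-2/3; -40/111]
x' = x̄ + K·y = [-5/3, -217/111]
P' = (I − K·H)·P̄ = [11/3 16/3; 16/3 1064/111]

x' = [-5/3, -217/111]
P' = [11/3 16/3; 16/3 1064/111]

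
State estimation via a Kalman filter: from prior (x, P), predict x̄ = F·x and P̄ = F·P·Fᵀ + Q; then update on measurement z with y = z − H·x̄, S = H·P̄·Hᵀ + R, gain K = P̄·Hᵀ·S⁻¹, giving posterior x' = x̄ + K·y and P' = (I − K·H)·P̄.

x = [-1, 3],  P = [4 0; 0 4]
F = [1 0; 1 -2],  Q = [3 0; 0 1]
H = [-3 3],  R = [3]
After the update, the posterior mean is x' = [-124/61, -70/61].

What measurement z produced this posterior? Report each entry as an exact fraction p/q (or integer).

z = [3]

x̄ = F·x = [-1, -7]
P̄ = F·P·Fᵀ + Q = [7 4; 4 21]
S = H·P̄·Hᵀ + R = [183]
K = P̄·Hᵀ·S⁻¹ = [-3/61; 17/61]
x' − x̄ = [-63/61, 357/61] = K·y
y = (KᵀK)⁻¹·Kᵀ·(x' − x̄) = [21]
z = y + H·x̄ = [21] + [-18] = [3]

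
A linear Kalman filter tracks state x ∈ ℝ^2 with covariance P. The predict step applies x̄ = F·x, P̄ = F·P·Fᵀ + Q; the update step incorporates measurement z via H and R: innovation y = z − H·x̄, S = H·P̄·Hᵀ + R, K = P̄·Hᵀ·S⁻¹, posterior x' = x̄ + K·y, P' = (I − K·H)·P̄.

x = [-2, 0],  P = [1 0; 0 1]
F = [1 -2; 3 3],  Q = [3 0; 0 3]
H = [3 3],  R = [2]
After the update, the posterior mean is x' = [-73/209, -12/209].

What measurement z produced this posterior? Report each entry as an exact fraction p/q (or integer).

z = [-1]

x̄ = F·x = [-2, -6]
P̄ = F·P·Fᵀ + Q = [8 -3; -3 21]
S = H·P̄·Hᵀ + R = [209]
K = P̄·Hᵀ·S⁻¹ = [15/209; 54/209]
x' − x̄ = [345/209, 1242/209] = K·y
y = (KᵀK)⁻¹·Kᵀ·(x' − x̄) = [23]
z = y + H·x̄ = [23] + [-24] = [-1]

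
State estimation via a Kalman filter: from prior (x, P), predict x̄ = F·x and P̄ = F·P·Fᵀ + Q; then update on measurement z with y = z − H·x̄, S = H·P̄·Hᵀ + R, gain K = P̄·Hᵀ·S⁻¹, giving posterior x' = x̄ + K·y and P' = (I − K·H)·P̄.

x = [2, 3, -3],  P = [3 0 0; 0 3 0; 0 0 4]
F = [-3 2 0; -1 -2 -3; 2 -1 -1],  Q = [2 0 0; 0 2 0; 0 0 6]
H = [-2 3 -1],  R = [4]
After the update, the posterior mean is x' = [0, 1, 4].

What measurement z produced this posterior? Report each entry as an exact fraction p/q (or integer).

z = [-1]

x̄ = F·x = [0, 1, 4]
P̄ = F·P·Fᵀ + Q = [41 -3 -24; -3 53 12; -24 12 25]
S = H·P̄·Hᵀ + R = [538]
K = P̄·Hᵀ·S⁻¹ = [-67/538; 153/538; 59/538]
x' − x̄ = [0, 0, 0] = K·y
y = (KᵀK)⁻¹·Kᵀ·(x' − x̄) = [0]
z = y + H·x̄ = [0] + [-1] = [-1]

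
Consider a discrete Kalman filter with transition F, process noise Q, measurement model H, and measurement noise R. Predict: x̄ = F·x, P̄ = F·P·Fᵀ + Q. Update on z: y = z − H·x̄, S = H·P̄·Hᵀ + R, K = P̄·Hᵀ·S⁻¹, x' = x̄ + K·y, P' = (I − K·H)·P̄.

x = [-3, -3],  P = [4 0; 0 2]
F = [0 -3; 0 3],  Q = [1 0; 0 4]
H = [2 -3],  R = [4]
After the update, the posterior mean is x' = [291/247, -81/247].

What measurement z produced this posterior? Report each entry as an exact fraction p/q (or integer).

x̄ = F·x = [9, -9]
P̄ = F·P·Fᵀ + Q = [19 -18; -18 22]
S = H·P̄·Hᵀ + R = [494]
K = P̄·Hᵀ·S⁻¹ = [46/247; -51/247]
x' − x̄ = [-1932/247, 2142/247] = K·y
y = (KᵀK)⁻¹·Kᵀ·(x' − x̄) = [-42]
z = y + H·x̄ = [-42] + [45] = [3]

z = [3]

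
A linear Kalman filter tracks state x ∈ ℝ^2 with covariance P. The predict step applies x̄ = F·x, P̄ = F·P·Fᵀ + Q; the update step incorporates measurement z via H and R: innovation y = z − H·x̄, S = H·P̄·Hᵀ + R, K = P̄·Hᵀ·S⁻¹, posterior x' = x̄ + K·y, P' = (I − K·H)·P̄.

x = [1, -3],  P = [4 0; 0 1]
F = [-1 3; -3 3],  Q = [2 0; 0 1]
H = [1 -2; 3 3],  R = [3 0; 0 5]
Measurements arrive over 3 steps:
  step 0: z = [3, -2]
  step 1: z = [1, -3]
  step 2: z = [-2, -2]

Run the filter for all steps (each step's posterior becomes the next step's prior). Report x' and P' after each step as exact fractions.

step 0: x' = [-71/5885, -11303/11770], P' = [2982/5885 -1959/11770; -1959/11770 4329/11770]
step 1: x' = [-4043386/7450547, -4368801/7450547], P' = [10077947/22351641 -2824892/22351641; -2824892/22351641 14998939/44703282]
step 2: x' = [-9853846771/9262879763, 29748002937/74103038104], P' = [4174927007/9262879763 -2337712309/18525759526; -2337712309/18525759526 49578188117/148206076208]

step 0: x̄ = F·x = [-10, -12]
step 0: P̄ = F·P·Fᵀ + Q = [15 21; 21 46]
step 0: y = z − H·x̄ = [-11, 64]
step 0: S = H·P̄·Hᵀ + R = [118 -294; -294 932]
step 0: K = P̄·Hᵀ·S⁻¹ = [1647/5885 2403/11770; -3539/11770 711/5885]
step 0: x' = x̄ + K·y = [-71/5885, -11303/11770]
step 0: P' = (I − K·H)·P̄ = [2982/5885 -1959/11770; -1959/11770 4329/11770]
step 1: x̄ = F·x = [-33767/11770, -33483/11770]
step 1: P̄ = F·P·Fᵀ + Q = [80219/11770 80361/11770; 80361/11770 139669/11770]
step 1: y = z − H·x̄ = [-21429/11770, 16644/1177]
step 1: S = H·P̄·Hᵀ + R = [352761/11770 -83844/1177; -83844/1177 348434/1177]
step 1: K = P̄·Hᵀ·S⁻¹ = [5242577/22351641 1450611/7450547; -5941277/22351641 1869831/14901094]
step 1: x' = x̄ + K·y = [-4043386/7450547, -4368801/7450547]
step 1: P' = (I − K·H)·P̄ = [10077947/22351641 -2824892/22351641; -2824892/22351641 14998939/44703282]
step 2: x̄ = F·x = [-9063017/7450547, -976245/7450547]
step 2: P̄ = F·P·Fᵀ + Q = [278451613/44703282 87751847/14901094; 87751847/14901094 154264297/14901094]
step 2: y = z − H·x̄ = [-7790567/7450547, 15216692/7450547]
step 2: S = H·P̄·Hᵀ + R = [1210710859/44703282 -455194855/7450547; -455194855/7450547 1938886114/7450547]
step 2: K = P̄·Hᵀ·S⁻¹ = [2170879772/9262879763 116364033/597605146; -19643012451/74103038104 597609477/4780841168]
step 2: x' = x̄ + K·y = [-9853846771/9262879763, 29748002937/74103038104]
step 2: P' = (I − K·H)·P̄ = [4174927007/9262879763 -2337712309/18525759526; -2337712309/18525759526 49578188117/148206076208]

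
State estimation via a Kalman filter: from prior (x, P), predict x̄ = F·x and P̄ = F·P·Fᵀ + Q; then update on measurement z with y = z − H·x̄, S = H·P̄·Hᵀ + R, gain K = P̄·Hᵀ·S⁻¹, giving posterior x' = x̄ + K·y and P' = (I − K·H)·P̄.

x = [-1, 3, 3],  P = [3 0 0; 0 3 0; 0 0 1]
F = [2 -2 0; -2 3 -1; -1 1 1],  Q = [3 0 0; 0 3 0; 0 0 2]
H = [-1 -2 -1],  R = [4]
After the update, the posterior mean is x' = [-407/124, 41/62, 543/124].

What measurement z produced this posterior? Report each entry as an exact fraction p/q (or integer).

z = [-2]

x̄ = F·x = [-8, 8, 7]
P̄ = F·P·Fᵀ + Q = [27 -30 -12; -30 43 14; -12 14 9]
S = H·P̄·Hᵀ + R = [124]
K = P̄·Hᵀ·S⁻¹ = [45/124; -35/62; -25/124]
x' − x̄ = [585/124, -455/62, -325/124] = K·y
y = (KᵀK)⁻¹·Kᵀ·(x' − x̄) = [13]
z = y + H·x̄ = [13] + [-15] = [-2]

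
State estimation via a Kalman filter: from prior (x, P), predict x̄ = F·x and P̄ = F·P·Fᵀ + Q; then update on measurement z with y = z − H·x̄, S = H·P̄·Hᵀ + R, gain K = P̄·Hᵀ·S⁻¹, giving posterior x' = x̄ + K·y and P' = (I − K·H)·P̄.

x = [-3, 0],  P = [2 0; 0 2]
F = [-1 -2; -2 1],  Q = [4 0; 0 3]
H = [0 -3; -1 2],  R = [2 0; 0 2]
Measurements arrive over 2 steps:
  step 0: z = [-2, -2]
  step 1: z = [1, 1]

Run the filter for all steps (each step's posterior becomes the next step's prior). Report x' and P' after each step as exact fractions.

step 0: x' = [3439/1004, 373/502], P' = [1197/502 91/251; 91/251 52/251]
step 1: x' = [-880594/444547, -202761/444547], P' = [907974/444547 147940/444547; 147940/444547 91186/444547]

step 0: x̄ = F·x = [3, 6]
step 0: P̄ = F·P·Fᵀ + Q = [14 0; 0 13]
step 0: y = z − H·x̄ = [16, -11]
step 0: S = H·P̄·Hᵀ + R = [119 -78; -78 68]
step 0: K = P̄·Hᵀ·S⁻¹ = [-273/502 -833/1004; -78/251 13/502]
step 0: x' = x̄ + K·y = [3439/1004, 373/502]
step 0: P' = (I − K·H)·P̄ = [1197/502 91/251; 91/251 52/251]
step 1: x̄ = F·x = [-4931/1004, -1533/251]
step 1: P̄ = F·P·Fᵀ + Q = [4349/502 1366/251; 1366/251 2835/251]
step 1: y = z − H·x̄ = [-4348/251, 8337/1004]
step 1: S = H·P̄·Hᵀ + R = [26017/251 -12912/251; -12912/251 17105/502]
step 1: K = P̄·Hᵀ·S⁻¹ = [-221910/444547 -306047/444547; -136779/444547 17216/444547]
step 1: x' = x̄ + K·y = [-880594/444547, -202761/444547]
step 1: P' = (I − K·H)·P̄ = [907974/444547 147940/444547; 147940/444547 91186/444547]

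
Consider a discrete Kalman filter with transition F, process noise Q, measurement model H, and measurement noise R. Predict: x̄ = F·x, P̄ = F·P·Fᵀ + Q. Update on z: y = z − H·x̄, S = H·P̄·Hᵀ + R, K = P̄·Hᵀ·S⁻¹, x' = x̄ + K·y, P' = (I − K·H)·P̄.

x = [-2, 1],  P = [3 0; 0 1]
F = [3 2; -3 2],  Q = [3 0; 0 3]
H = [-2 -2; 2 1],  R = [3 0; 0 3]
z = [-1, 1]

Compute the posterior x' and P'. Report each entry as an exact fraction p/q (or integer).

x̄ = F·x = [-4, 8]
P̄ = F·P·Fᵀ + Q = [34 -23; -23 34]
y = z − H·x̄ = [7, 1]
S = H·P̄·Hᵀ + R = [91 -66; -66 81]
K = P̄·Hᵀ·S⁻¹ = [132/335 881/1005; -286/335 -848/1005]
x' = x̄ + K·y = [-367/1005, 1186/1005]
P' = (I − K·H)·P̄ = [1079/335 -1277/335; -1277/335 1706/335]

x' = [-367/1005, 1186/1005]
P' = [1079/335 -1277/335; -1277/335 1706/335]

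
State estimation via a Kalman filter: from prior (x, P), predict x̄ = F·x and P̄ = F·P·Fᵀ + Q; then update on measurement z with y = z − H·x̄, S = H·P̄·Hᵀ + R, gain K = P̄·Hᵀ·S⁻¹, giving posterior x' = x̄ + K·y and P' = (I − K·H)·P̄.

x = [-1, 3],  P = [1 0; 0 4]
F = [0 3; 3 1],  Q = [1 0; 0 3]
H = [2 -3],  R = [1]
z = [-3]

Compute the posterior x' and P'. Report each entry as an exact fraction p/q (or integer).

x̄ = F·x = [9, 0]
P̄ = F·P·Fᵀ + Q = [37 12; 12 16]
y = z − H·x̄ = [-21]
S = H·P̄·Hᵀ + R = [149]
K = P̄·Hᵀ·S⁻¹ = [38/149; -24/149]
x' = x̄ + K·y = [543/149, 504/149]
P' = (I − K·H)·P̄ = [4069/149 2700/149; 2700/149 1808/149]

x' = [543/149, 504/149]
P' = [4069/149 2700/149; 2700/149 1808/149]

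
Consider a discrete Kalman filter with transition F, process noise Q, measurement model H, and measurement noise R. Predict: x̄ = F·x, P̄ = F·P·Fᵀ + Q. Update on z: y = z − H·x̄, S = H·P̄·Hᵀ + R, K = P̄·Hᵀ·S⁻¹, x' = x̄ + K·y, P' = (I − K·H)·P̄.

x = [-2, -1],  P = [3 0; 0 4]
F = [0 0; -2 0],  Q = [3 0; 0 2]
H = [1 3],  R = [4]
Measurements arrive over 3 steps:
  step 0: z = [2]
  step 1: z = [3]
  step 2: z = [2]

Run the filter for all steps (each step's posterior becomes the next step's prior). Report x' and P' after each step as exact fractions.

step 0: x' = [-30/133, 16/19], P' = [390/133 -18/19; -18/19 14/19]
step 1: x' = [657/17365, 16854/17365], P' = [50898/17365 -16434/17365; -16434/17365 12782/17365]
step 2: x' = [116016/2266453, 202962/323779], P' = [6643074/2266453 -306414/323779; -306414/323779 238322/323779]

step 0: x̄ = F·x = [0, 4]
step 0: P̄ = F·P·Fᵀ + Q = [3 0; 0 14]
step 0: y = z − H·x̄ = [-10]
step 0: S = H·P̄·Hᵀ + R = [133]
step 0: K = P̄·Hᵀ·S⁻¹ = [3/133; 6/19]
step 0: x' = x̄ + K·y = [-30/133, 16/19]
step 0: P' = (I − K·H)·P̄ = [390/133 -18/19; -18/19 14/19]
step 1: x̄ = F·x = [0, 60/133]
step 1: P̄ = F·P·Fᵀ + Q = [3 0; 0 1826/133]
step 1: y = z − H·x̄ = [219/133]
step 1: S = H·P̄·Hᵀ + R = [17365/133]
step 1: K = P̄·Hᵀ·S⁻¹ = [399/17365; 5478/17365]
step 1: x' = x̄ + K·y = [657/17365, 16854/17365]
step 1: P' = (I − K·H)·P̄ = [50898/17365 -16434/17365; -16434/17365 12782/17365]
step 2: x̄ = F·x = [0, -1314/17365]
step 2: P̄ = F·P·Fᵀ + Q = [3 0; 0 238322/17365]
step 2: y = z − H·x̄ = [38672/17365]
step 2: S = H·P̄·Hᵀ + R = [2266453/17365]
step 2: K = P̄·Hᵀ·S⁻¹ = [52095/2266453; 102138/323779]
step 2: x' = x̄ + K·y = [116016/2266453, 202962/323779]
step 2: P' = (I − K·H)·P̄ = [6643074/2266453 -306414/323779; -306414/323779 238322/323779]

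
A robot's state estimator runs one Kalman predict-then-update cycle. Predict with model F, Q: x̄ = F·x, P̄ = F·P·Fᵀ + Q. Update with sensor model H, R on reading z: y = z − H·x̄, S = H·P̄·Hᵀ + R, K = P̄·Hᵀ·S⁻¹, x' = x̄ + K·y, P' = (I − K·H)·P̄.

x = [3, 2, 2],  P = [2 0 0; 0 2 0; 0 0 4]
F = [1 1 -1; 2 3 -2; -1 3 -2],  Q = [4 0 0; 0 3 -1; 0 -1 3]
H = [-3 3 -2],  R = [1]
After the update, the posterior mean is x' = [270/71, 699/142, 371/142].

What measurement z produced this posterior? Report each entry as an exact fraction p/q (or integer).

x̄ = F·x = [3, 8, -1]
P̄ = F·P·Fᵀ + Q = [12 18 12; 18 45 29; 12 29 39]
S = H·P̄·Hᵀ + R = [142]
K = P̄·Hᵀ·S⁻¹ = [-3/71; 23/142; -27/142]
x' − x̄ = [57/71, -437/142, 513/142] = K·y
y = (KᵀK)⁻¹·Kᵀ·(x' − x̄) = [-19]
z = y + H·x̄ = [-19] + [17] = [-2]

z = [-2]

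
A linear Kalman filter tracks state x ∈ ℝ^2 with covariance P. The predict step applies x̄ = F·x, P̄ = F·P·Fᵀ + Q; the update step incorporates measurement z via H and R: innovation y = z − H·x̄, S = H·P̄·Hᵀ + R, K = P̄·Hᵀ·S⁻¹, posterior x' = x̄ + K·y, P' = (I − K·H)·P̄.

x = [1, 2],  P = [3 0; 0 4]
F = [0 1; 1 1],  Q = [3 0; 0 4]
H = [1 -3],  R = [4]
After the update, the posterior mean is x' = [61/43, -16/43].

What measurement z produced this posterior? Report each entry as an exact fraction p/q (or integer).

x̄ = F·x = [2, 3]
P̄ = F·P·Fᵀ + Q = [7 4; 4 11]
S = H·P̄·Hᵀ + R = [86]
K = P̄·Hᵀ·S⁻¹ = [-5/86; -29/86]
x' − x̄ = [-25/43, -145/43] = K·y
y = (KᵀK)⁻¹·Kᵀ·(x' − x̄) = [10]
z = y + H·x̄ = [10] + [-7] = [3]

z = [3]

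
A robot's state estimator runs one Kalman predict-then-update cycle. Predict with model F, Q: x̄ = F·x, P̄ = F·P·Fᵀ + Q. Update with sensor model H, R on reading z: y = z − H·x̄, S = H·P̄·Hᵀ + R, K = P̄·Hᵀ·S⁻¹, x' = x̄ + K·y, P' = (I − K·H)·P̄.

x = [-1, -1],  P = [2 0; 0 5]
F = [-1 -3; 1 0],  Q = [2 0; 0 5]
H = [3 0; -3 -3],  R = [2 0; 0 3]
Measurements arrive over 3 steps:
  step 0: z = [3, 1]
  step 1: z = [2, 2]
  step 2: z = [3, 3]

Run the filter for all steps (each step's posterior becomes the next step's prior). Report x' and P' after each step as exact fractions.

step 0: x' = [4955/4954, -13005/9908], P' = [533/2477 -1019/4954; -1019/4954 5099/9908]
step 1: x' = [129747/195634, -10790015/8999164], P' = [20019/97817 -37447/195634; -37447/195634 4429659/8999164]
step 2: x' = [969884763/998038405, -1816893426/998038405], P' = [408285691/1996076810 -763873809/3992153620; -763873809/3992153620 3929673871/7984307240]

step 0: x̄ = F·x = [4, -1]
step 0: P̄ = F·P·Fᵀ + Q = [49 -2; -2 7]
step 0: y = z − H·x̄ = [-9, 10]
step 0: S = H·P̄·Hᵀ + R = [443 -423; -423 471]
step 0: K = P̄·Hᵀ·S⁻¹ = [1599/4954 -47/4954; -3057/9908 -3061/9908]
step 0: x' = x̄ + K·y = [4955/4954, -13005/9908]
step 0: P' = (I − K·H)·P̄ = [533/2477 -1019/4954; -1019/4954 5099/9908]
step 1: x̄ = F·x = [29105/9908, 4955/4954]
step 1: P̄ = F·P·Fᵀ + Q = [55611/9908 1991/4954; 1991/4954 12918/2477]
step 1: y = z − H·x̄ = [-67499/9908, 136861/9908]
step 1: S = H·P̄·Hᵀ + R = [520315/9908 -536337/9908; -536337/9908 1066947/9908]
step 1: K = P̄·Hᵀ·S⁻¹ = [60057/195634 -2591/195634; -112341/391268 -2707097/8999164]
step 1: x' = x̄ + K·y = [129747/195634, -10790015/8999164]
step 1: P' = (I − K·H)·P̄ = [20019/97817 -37447/195634; -37447/195634 4429659/8999164]
step 2: x̄ = F·x = [26401683/8999164, 129747/195634]
step 2: P̄ = F·P·Fᵀ + Q = [49371635/8999164 72303/195634; 72303/195634 509104/97817]
step 2: y = z − H·x̄ = [-52207557/8999164, 124107627/8999164]
step 2: S = H·P̄·Hᵀ + R = [462343043/8999164 -474278157/8999164; -474278157/8999164 952747203/8999164]
step 2: K = P̄·Hᵀ·S⁻¹ = [1224857073/3992153620 -52697573/3992153620; -2291621427/7984307240 -2401926253/7984307240]
step 2: x' = x̄ + K·y = [969884763/998038405, -1816893426/998038405]
step 2: P' = (I − K·H)·P̄ = [408285691/1996076810 -763873809/3992153620; -763873809/3992153620 3929673871/7984307240]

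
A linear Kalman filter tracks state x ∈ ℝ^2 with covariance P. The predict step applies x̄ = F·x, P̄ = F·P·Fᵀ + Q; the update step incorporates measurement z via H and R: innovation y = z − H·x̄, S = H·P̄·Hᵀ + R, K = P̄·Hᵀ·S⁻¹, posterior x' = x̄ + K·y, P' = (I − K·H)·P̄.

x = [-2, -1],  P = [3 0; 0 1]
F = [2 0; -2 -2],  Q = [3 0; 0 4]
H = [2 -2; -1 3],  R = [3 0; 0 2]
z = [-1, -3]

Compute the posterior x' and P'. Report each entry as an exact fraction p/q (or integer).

x̄ = F·x = [-4, 6]
P̄ = F·P·Fᵀ + Q = [15 -12; -12 20]
y = z − H·x̄ = [19, -25]
S = H·P̄·Hᵀ + R = [239 -246; -246 269]
K = P̄·Hᵀ·S⁻¹ = [396/755 219/755; 496/3775 1464/3775]
x' = x̄ + K·y = [-971/755, -4526/3775]
P' = (I − K·H)·P̄ = [222/151 516/755; 516/755 1836/3775]

x' = [-971/755, -4526/3775]
P' = [222/151 516/755; 516/755 1836/3775]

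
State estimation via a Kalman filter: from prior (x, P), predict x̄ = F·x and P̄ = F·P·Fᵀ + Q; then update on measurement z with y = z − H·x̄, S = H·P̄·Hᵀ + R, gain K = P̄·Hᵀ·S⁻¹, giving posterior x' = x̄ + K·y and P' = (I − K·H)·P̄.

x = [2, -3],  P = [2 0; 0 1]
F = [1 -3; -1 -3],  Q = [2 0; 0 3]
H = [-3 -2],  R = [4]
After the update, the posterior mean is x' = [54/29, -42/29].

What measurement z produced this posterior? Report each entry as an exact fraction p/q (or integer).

z = [-2]

x̄ = F·x = [11, 7]
P̄ = F·P·Fᵀ + Q = [13 7; 7 14]
S = H·P̄·Hᵀ + R = [261]
K = P̄·Hᵀ·S⁻¹ = [-53/261; -49/261]
x' − x̄ = [-265/29, -245/29] = K·y
y = (KᵀK)⁻¹·Kᵀ·(x' − x̄) = [45]
z = y + H·x̄ = [45] + [-47] = [-2]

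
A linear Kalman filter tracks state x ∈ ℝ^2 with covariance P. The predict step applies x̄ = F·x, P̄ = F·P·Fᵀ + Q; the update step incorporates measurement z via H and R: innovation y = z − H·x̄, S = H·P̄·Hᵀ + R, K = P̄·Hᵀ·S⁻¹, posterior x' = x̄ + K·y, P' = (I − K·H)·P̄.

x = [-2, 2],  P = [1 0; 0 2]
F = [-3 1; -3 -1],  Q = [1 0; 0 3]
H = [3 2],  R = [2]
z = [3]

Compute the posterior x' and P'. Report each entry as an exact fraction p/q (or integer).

x̄ = F·x = [8, 4]
P̄ = F·P·Fᵀ + Q = [12 7; 7 14]
y = z − H·x̄ = [-29]
S = H·P̄·Hᵀ + R = [250]
K = P̄·Hᵀ·S⁻¹ = [1/5; 49/250]
x' = x̄ + K·y = [11/5, -421/250]
P' = (I − K·H)·P̄ = [2 -14/5; -14/5 1099/250]

x' = [11/5, -421/250]
P' = [2 -14/5; -14/5 1099/250]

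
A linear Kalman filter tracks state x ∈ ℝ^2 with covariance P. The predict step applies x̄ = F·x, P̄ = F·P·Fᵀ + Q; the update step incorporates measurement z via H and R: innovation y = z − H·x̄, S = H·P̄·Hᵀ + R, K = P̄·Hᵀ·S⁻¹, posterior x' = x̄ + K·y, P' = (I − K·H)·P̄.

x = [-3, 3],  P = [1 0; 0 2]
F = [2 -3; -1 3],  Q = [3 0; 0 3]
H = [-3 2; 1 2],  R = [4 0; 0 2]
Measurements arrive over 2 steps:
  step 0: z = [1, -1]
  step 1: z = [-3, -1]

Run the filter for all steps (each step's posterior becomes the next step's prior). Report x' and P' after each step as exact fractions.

step 0: x̄ = F·x = [-15, 12]
step 0: P̄ = F·P·Fᵀ + Q = [25 -20; -20 22]
step 0: y = z − H·x̄ = [-68, -10]
step 0: S = H·P̄·Hᵀ + R = [557 93; 93 35]
step 0: K = P̄·Hᵀ·S⁻¹ = [-1315/5423 1170/5423; 64/493 168/493]
step 0: x' = x̄ + K·y = [-125/187, -4/17]
step 0: P' = (I − K·H)·P̄ = [1900/5423 20/493; 20/493 158/493]
step 1: x̄ = F·x = [-118/187, -7/187]
step 1: P̄ = F·P·Fᵀ + Q = [36871/5423 -17462/5423; -17462/5423 32491/5423]
step 1: y = z − H·x̄ = [-53/11, -5/17]
step 1: S = H·P̄·Hᵀ + R = [40767/319 477/29; 477/29 9803/493]
step 1: K = P̄·Hᵀ·S⁻¹ = [-1462969/6156741 440442/2052247; 776084/6156741 690396/2052247]
step 1: x' = x̄ + K·y = [2775223/6156741, -4578953/6156741]
step 1: P' = (I − K·H)·P̄ = [2123632/6156741 259510/6156741; 259510/6156741 1941433/6156741]

step 0: x' = [-125/187, -4/17], P' = [1900/5423 20/493; 20/493 158/493]
step 1: x' = [2775223/6156741, -4578953/6156741], P' = [2123632/6156741 259510/6156741; 259510/6156741 1941433/6156741]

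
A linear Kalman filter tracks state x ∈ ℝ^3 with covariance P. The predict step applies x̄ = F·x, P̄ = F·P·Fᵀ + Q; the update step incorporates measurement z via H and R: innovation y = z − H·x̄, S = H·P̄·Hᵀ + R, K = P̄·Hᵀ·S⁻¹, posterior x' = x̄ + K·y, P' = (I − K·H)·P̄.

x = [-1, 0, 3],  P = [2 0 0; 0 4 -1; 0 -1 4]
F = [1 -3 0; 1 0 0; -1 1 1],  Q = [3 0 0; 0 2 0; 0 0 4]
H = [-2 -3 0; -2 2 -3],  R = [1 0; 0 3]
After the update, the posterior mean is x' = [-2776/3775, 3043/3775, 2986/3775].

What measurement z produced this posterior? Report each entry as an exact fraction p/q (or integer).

x̄ = F·x = [-1, -1, 4]
P̄ = F·P·Fᵀ + Q = [41 2 -11; 2 4 -2; -11 -2 12]
S = H·P̄·Hᵀ + R = [225 60; 60 167]
K = P̄·Hᵀ·S⁻¹ = [-11996/33975 -323/2265; -3272/33975 214/2265; 5756/33975 -382/2265]
x' − x̄ = [999/3775, 6818/3775, -12114/3775] = K·y
y = (KᵀK)⁻¹·Kᵀ·(x' − x̄) = [-6, 13]
z = y + H·x̄ = [-6, 13] + [5, -12] = [-1, 1]

z = [-1, 1]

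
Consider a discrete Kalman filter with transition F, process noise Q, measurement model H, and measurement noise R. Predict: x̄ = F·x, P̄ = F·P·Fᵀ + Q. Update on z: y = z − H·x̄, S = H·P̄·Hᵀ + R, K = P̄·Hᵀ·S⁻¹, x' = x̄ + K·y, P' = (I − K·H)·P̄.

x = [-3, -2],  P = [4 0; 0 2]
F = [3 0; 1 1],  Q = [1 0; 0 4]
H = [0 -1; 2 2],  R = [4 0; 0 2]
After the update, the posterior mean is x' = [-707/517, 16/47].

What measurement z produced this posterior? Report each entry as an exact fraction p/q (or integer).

x̄ = F·x = [-9, -5]
P̄ = F·P·Fᵀ + Q = [37 12; 12 10]
S = H·P̄·Hᵀ + R = [14 -44; -44 286]
K = P̄·Hᵀ·S⁻¹ = [20/47 211/517; -21/47 4/47]
x' − x̄ = [3946/517, 251/47] = K·y
y = (KᵀK)⁻¹·Kᵀ·(x' − x̄) = [-7, 26]
z = y + H·x̄ = [-7, 26] + [5, -28] = [-2, -2]

z = [-2, -2]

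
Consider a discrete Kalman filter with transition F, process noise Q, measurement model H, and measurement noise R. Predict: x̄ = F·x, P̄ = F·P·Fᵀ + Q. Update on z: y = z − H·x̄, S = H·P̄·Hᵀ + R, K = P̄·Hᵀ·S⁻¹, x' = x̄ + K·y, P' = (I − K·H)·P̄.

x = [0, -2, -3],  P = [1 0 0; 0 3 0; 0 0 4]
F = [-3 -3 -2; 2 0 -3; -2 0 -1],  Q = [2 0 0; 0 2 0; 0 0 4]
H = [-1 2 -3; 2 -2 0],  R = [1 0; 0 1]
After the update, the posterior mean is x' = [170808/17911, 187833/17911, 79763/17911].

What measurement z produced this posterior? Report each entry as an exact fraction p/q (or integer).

x̄ = F·x = [12, 9, 3]
P̄ = F·P·Fᵀ + Q = [54 18 14; 18 42 8; 14 8 12]
S = H·P̄·Hᵀ + R = [247 -204; -204 241]
K = P̄·Hᵀ·S⁻¹ = [228/17911 5544/17911; 330/17911 -3288/17911; -5746/17911 -3972/17911]
x' − x̄ = [-44124/17911, 26634/17911, 26030/17911] = K·y
y = (KᵀK)⁻¹·Kᵀ·(x' − x̄) = [1, -8]
z = y + H·x̄ = [1, -8] + [-3, 6] = [-2, -2]

z = [-2, -2]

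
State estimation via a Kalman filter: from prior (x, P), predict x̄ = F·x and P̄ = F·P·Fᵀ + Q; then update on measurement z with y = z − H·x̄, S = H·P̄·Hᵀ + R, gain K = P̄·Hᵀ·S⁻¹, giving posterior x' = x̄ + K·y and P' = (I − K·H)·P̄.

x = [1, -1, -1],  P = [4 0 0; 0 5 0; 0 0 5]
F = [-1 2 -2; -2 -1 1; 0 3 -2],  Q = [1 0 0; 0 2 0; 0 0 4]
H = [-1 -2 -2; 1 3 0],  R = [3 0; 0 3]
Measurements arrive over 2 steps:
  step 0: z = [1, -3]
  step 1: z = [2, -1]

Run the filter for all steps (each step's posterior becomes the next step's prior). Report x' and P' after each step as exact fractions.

step 0: x̄ = F·x = [-1, -2, -1]
step 0: P̄ = F·P·Fᵀ + Q = [45 -12 50; -12 28 -25; 50 -25 69]
step 0: y = z − H·x̄ = [-6, 4]
step 0: S = H·P̄·Hᵀ + R = [388 -103; -103 228]
step 0: K = P̄·Hᵀ·S⁻¹ = [-26661/77855 -8971/77855; 8784/77855 28554/77855; -34039/77855 -23914/77855]
step 0: x' = x̄ + K·y = [46227/77855, -94198/77855, 30723/77855]
step 0: P' = (I − K·H)·P̄ = [358233/77855 -128382/77855 -10743/77855; -128382/77855 71348/77855 -20333/77855; -10743/77855 -20333/77855 76763/77855]
step 1: x̄ = F·x = [-296069/77855, 32467/77855, -68808/15571]
step 1: P̄ = F·P·Fᵀ + Q = [1661752/77855 691829/77855 260426/15571; 691829/77855 1306863/77855 51617/15571; 260426/15571 51617/15571 300920/15571]
step 1: y = z − H·x̄ = [-152701/15571, 120813/77855]
step 1: S = H·P̄·Hᵀ + R = [4636337/15571 -3422969/15571; -3422969/15571 17808058/77855]
step 1: K = P̄·Hᵀ·S⁻¹ = [-52301479/171119919 -14353933/171119919; 139789592/1540079271 533239871/1540079271; -647760485/1540079271 -442974905/1540079271]
step 1: x' = x̄ + K·y = [-160105379/171119919, 98824864/1540079271, -1140551416/1540079271]
step 1: P' = (I − K·H)·P̄ = [182034333/57039973 -196388266/171119919 1788985/171119919; -196388266/171119919 1122404669/1540079271 -448341860/1540079271; 1788985/171119919 -448341860/1540079271 1411932155/1540079271]

step 0: x' = [46227/77855, -94198/77855, 30723/77855], P' = [358233/77855 -128382/77855 -10743/77855; -128382/77855 71348/77855 -20333/77855; -10743/77855 -20333/77855 76763/77855]
step 1: x' = [-160105379/171119919, 98824864/1540079271, -1140551416/1540079271], P' = [182034333/57039973 -196388266/171119919 1788985/171119919; -196388266/171119919 1122404669/1540079271 -448341860/1540079271; 1788985/171119919 -448341860/1540079271 1411932155/1540079271]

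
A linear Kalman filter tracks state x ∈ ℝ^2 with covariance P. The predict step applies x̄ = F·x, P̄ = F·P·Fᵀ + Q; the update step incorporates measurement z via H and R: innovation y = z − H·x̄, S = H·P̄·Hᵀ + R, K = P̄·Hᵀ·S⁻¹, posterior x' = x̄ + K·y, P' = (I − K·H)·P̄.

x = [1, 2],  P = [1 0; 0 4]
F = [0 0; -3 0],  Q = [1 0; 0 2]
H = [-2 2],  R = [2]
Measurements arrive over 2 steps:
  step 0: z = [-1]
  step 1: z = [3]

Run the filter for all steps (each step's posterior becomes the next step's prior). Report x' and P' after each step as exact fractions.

step 0: x̄ = F·x = [0, -3]
step 0: P̄ = F·P·Fᵀ + Q = [1 0; 0 11]
step 0: y = z − H·x̄ = [5]
step 0: S = H·P̄·Hᵀ + R = [50]
step 0: K = P̄·Hᵀ·S⁻¹ = [-1/25; 11/25]
step 0: x' = x̄ + K·y = [-1/5, -4/5]
step 0: P' = (I − K·H)·P̄ = [23/25 22/25; 22/25 33/25]
step 1: x̄ = F·x = [0, 3/5]
step 1: P̄ = F·P·Fᵀ + Q = [1 0; 0 257/25]
step 1: y = z − H·x̄ = [9/5]
step 1: S = H·P̄·Hᵀ + R = [1178/25]
step 1: K = P̄·Hᵀ·S⁻¹ = [-25/589; 257/589]
step 1: x' = x̄ + K·y = [-45/589, 816/589]
step 1: P' = (I − K·H)·P̄ = [539/589 514/589; 514/589 771/589]

step 0: x' = [-1/5, -4/5], P' = [23/25 22/25; 22/25 33/25]
step 1: x' = [-45/589, 816/589], P' = [539/589 514/589; 514/589 771/589]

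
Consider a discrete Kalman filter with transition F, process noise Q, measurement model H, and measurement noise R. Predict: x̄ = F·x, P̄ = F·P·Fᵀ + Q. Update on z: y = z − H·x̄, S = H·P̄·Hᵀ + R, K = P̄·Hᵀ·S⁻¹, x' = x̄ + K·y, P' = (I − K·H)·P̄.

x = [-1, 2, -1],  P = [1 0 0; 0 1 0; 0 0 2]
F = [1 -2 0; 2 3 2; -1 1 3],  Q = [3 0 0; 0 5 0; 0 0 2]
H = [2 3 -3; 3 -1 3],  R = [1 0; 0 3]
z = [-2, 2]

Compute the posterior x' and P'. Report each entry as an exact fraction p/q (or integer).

x' = [-14445/8387, 34220/8387, 121429/33548]
P' = [28023/8387 -67527/8387 -49196/8387; -67527/8387 170709/8387 125190/8387; -49196/8387 125190/8387 370337/33548]

x̄ = F·x = [-5, 2, 0]
P̄ = F·P·Fᵀ + Q = [8 -4 -3; -4 26 13; -3 13 22]
y = z − H·x̄ = [2, 19]
S = H·P̄·Hᵀ + R = [219 -91; -91 191]
K = P̄·Hᵀ·S⁻¹ = [1053/8387 1336/8387; 1503/8387 760/8387; -2299/33548 6633/33548]
x' = x̄ + K·y = [-14445/8387, 34220/8387, 121429/33548]
P' = (I − K·H)·P̄ = [28023/8387 -67527/8387 -49196/8387; -67527/8387 170709/8387 125190/8387; -49196/8387 125190/8387 370337/33548]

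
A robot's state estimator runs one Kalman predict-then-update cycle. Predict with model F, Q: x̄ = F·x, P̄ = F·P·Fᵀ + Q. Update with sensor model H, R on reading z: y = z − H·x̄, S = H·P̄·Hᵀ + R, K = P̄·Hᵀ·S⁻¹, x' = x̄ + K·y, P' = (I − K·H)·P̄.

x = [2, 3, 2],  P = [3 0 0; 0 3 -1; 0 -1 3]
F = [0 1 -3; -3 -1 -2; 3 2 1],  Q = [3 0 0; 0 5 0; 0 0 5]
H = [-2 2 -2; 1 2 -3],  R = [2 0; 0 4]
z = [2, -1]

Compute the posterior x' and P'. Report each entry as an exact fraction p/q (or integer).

x̄ = F·x = [-3, -13, 14]
P̄ = F·P·Fᵀ + Q = [39 14 2; 14 43 -34; 2 -34 43]
y = z − H·x̄ = [50, 70]
S = H·P̄·Hᵀ + R = [678 672; 672 1054]
K = P̄·Hᵀ·S⁻¹ = [-8159/21919 12941/43838; -245/21919 4357/21919; -8873/65757 -4339/43838]
x' = x̄ + K·y = [-20772/21919, 7793/21919, 21353/65757]
P' = (I − K·H)·P̄ = [39109/43838 27859/21919 32927/43838; 27859/21919 93273/21919 65659/21919; 32927/43838 65659/21919 312919/131514]

x' = [-20772/21919, 7793/21919, 21353/65757]
P' = [39109/43838 27859/21919 32927/43838; 27859/21919 93273/21919 65659/21919; 32927/43838 65659/21919 312919/131514]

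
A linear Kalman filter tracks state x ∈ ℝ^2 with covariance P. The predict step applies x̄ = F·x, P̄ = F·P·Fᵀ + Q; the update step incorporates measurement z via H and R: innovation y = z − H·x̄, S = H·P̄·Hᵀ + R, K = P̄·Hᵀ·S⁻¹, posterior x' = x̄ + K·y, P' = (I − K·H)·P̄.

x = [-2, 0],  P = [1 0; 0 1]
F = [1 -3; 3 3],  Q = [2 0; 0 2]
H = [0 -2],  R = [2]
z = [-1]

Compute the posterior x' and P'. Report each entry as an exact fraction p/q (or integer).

x' = [-160/41, 14/41]
P' = [420/41 -6/41; -6/41 20/41]

x̄ = F·x = [-2, -6]
P̄ = F·P·Fᵀ + Q = [12 -6; -6 20]
y = z − H·x̄ = [-13]
S = H·P̄·Hᵀ + R = [82]
K = P̄·Hᵀ·S⁻¹ = [6/41; -20/41]
x' = x̄ + K·y = [-160/41, 14/41]
P' = (I − K·H)·P̄ = [420/41 -6/41; -6/41 20/41]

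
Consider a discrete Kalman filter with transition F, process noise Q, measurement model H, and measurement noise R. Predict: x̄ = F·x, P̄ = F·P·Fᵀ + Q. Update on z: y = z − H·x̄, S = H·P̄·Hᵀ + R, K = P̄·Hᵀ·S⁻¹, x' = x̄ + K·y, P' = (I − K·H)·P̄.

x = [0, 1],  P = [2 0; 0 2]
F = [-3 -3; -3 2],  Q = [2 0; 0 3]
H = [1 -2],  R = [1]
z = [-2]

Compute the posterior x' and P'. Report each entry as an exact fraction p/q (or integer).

x' = [-263/131, 2/131]
P' = [4302/131 2138/131; 2138/131 1095/131]

x̄ = F·x = [-3, 2]
P̄ = F·P·Fᵀ + Q = [38 6; 6 29]
y = z − H·x̄ = [5]
S = H·P̄·Hᵀ + R = [131]
K = P̄·Hᵀ·S⁻¹ = [26/131; -52/131]
x' = x̄ + K·y = [-263/131, 2/131]
P' = (I − K·H)·P̄ = [4302/131 2138/131; 2138/131 1095/131]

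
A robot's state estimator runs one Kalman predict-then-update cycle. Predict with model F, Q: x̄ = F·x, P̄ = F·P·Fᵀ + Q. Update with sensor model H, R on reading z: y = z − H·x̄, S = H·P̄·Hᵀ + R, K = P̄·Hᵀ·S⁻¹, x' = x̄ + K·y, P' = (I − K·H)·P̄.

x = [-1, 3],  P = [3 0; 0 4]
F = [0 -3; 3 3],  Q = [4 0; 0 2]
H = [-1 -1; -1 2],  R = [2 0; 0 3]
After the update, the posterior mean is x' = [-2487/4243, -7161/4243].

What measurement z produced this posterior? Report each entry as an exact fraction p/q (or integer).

x̄ = F·x = [-9, 6]
P̄ = F·P·Fᵀ + Q = [40 -36; -36 65]
S = H·P̄·Hᵀ + R = [35 -54; -54 447]
K = P̄·Hᵀ·S⁻¹ = [-2612/4243 -4136/12729; -1333/4243 4244/12729]
x' − x̄ = [35700/4243, -32619/4243] = K·y
y = (KᵀK)⁻¹·Kᵀ·(x' − x̄) = [-1, -24]
z = y + H·x̄ = [-1, -24] + [3, 21] = [2, -3]

z = [2, -3]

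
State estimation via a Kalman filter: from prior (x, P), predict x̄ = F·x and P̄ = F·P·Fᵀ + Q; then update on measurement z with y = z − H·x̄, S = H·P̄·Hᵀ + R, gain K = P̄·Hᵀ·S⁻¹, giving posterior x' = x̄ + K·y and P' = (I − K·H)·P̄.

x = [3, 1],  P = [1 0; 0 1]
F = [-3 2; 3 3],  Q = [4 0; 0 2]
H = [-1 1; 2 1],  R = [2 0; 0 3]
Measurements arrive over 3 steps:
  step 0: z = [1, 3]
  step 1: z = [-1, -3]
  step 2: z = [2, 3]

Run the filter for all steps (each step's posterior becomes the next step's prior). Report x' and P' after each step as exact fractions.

step 0: x̄ = F·x = [-7, 12]
step 0: P̄ = F·P·Fᵀ + Q = [17 -3; -3 20]
step 0: y = z − H·x̄ = [-18, 5]
step 0: S = H·P̄·Hᵀ + R = [45 -17; -17 79]
step 0: K = P̄·Hᵀ·S⁻¹ = [-1053/3266 1055/3266; 2055/3266 1021/3266]
step 0: x' = x̄ + K·y = [1367/3266, 7307/3266]
step 0: P' = (I − K·H)·P̄ = [1757/3266 -349/3266; -349/3266 3761/3266]
step 1: x̄ = F·x = [10513/3266, 13011/1633]
step 1: P̄ = F·P·Fᵀ + Q = [48109/3266 3900/1633; 3900/1633 24956/1633]
step 1: y = z − H·x̄ = [-18775/3266, -28423/1633]
step 1: S = H·P̄·Hᵀ + R = [88953/3266 -19253/1633; -19253/1633 141673/1633]
step 1: K = P̄·Hᵀ·S⁻¹ = [-2270691/7263247 2357800/7263247; 4425864/7263247 2280788/7263247]
step 1: x' = x̄ + K·y = [-4605254/7263247, -7270379/7263247]
step 1: P' = (I − K·H)·P̄ = [3871594/7263247 -669788/7263247; -669788/7263247 8181940/7263247]
step 2: x̄ = F·x = [-724996/7263247, -35626899/7263247]
step 2: P̄ = F·P·Fᵀ + Q = [104662550/7263247 16256658/7263247; 16256658/7263247 110952116/7263247]
step 2: y = z − H·x̄ = [49428397/7263247, 58866632/7263247]
step 2: S = H·P̄·Hᵀ + R = [197627844/7263247 -82116326/7263247; -82116326/7263247 616418689/7263247]
step 2: K = P̄·Hᵀ·S⁻¹ = [-61906023/198049174 32115173/99024587; 4829307351/7921966960 1243548757/3960983480]
step 2: x' = x̄ + K·y = [79513171/198049174, 2832806273/1584393392]
step 2: P' = (I − K·H)·P̄ = [52750514/99024587 -9155509/99024587; -9155509/99024587 4463086991/3960983480]

step 0: x' = [1367/3266, 7307/3266], P' = [1757/3266 -349/3266; -349/3266 3761/3266]
step 1: x' = [-4605254/7263247, -7270379/7263247], P' = [3871594/7263247 -669788/7263247; -669788/7263247 8181940/7263247]
step 2: x' = [79513171/198049174, 2832806273/1584393392], P' = [52750514/99024587 -9155509/99024587; -9155509/99024587 4463086991/3960983480]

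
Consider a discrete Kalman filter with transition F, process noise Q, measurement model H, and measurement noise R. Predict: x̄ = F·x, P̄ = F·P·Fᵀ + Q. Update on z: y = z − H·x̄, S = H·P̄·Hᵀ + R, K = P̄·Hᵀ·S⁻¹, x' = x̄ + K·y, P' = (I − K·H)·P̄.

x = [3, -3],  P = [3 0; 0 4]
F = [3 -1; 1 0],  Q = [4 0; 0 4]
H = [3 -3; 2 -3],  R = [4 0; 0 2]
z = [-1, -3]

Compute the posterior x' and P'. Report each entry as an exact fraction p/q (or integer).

x' = [666/287, 723/287]
P' = [1142/287 870/287; 870/287 704/287]

x̄ = F·x = [12, 3]
P̄ = F·P·Fᵀ + Q = [35 9; 9 7]
y = z − H·x̄ = [-28, -18]
S = H·P̄·Hᵀ + R = [220 138; 138 97]
K = P̄·Hᵀ·S⁻¹ = [204/287 -163/287; 249/574 -186/287]
x' = x̄ + K·y = [666/287, 723/287]
P' = (I − K·H)·P̄ = [1142/287 870/287; 870/287 704/287]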